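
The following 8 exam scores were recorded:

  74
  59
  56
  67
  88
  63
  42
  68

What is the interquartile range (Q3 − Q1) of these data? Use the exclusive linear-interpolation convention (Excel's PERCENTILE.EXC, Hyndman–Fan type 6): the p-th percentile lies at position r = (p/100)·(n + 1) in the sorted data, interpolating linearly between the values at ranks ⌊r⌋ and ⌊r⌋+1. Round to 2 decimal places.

Sorted: 42, 56, 59, 63, 67, 68, 74, 88.
n = 8.
P25: r = 2.25; ranks 2–3 are 56, 59; interpolating gives 56.75.
P75: r = 6.75; ranks 6–7 are 68, 74; interpolating gives 72.5.
Difference: 72.5 − 56.75 = 15.75.

15.75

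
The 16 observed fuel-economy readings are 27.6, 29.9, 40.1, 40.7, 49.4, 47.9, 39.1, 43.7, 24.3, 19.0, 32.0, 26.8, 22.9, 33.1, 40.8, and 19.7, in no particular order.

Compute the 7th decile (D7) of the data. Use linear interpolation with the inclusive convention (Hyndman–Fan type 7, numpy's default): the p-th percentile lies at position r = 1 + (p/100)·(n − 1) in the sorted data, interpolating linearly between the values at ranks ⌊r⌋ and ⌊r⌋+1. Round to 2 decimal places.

Sorted: 19.0, 19.7, 22.9, 24.3, 26.8, 27.6, 29.9, 32.0, 33.1, 39.1, 40.1, 40.7, 40.8, 43.7, 47.9, 49.4.
n = 16.
r = 1 + (70/100)·(16 − 1) = 1 + 10.5 = 11.5.
Rank 11 is 40.1 and rank 12 is 40.7.
Interpolate: 40.1 + 0.5·(40.7 − 40.1) = 40.1 + 0.5·0.6 = 40.4.

40.40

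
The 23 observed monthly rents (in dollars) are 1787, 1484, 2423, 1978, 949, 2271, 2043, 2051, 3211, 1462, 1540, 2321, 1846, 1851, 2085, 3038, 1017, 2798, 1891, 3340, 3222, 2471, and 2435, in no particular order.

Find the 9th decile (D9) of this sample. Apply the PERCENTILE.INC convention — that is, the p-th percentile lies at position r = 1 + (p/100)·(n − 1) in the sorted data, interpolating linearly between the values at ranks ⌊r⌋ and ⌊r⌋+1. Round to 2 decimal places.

3176.40

Sorted: 949, 1017, 1462, 1484, 1540, 1787, 1846, 1851, 1891, 1978, 2043, 2051, 2085, 2271, 2321, 2423, 2435, 2471, 2798, 3038, 3211, 3222, 3340.
n = 23.
r = 1 + (90/100)·(23 − 1) = 1 + 19.8 = 20.8.
Rank 20 is 3038 and rank 21 is 3211.
Interpolate: 3038 + 0.8·(3211 − 3038) = 3038 + 0.8·173 = 3176.4.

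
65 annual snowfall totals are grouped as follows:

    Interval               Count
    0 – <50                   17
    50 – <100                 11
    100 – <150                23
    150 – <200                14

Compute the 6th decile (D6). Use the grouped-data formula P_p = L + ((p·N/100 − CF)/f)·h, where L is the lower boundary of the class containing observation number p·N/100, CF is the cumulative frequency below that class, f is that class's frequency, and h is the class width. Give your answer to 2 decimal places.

N = 65; target position k = 60/100 · 65 = 39.
Cumulative frequencies: 17, 28, 51, 65.
Observation 39 falls in the class 100 – <150.
L = 100, CF = 28, f = 23, h = 50.
P60 = 100 + ((39 − 28)/23)·50 = 100 + 23.913 = 123.913.

123.91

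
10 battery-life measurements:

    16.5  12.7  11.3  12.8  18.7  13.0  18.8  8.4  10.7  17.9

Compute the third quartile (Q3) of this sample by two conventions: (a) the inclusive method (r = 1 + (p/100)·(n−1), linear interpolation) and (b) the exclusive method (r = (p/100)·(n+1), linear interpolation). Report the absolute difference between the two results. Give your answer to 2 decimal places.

Sorted: 8.4, 10.7, 11.3, 12.7, 12.8, 13.0, 16.5, 17.9, 18.7, 18.8.
n = 10.
(a) r = 7.75; between ranks 7 (16.5) and 8 (17.9): 17.55.
(b) r = 8.25; between ranks 8 (17.9) and 9 (18.7): 18.1.
|17.55 − 18.1| = 0.55.

0.55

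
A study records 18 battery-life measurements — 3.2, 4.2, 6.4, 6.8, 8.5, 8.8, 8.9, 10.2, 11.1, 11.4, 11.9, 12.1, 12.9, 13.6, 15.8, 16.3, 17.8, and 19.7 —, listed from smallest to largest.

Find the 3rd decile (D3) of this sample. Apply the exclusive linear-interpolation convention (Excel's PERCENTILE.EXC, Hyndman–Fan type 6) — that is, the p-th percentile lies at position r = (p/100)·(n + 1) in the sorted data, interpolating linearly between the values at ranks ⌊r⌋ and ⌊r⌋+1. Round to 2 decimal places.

8.71

n = 18.
r = (30/100)·(18 + 1) = 5.7.
Rank 5 is 8.5 and rank 6 is 8.8.
Interpolate: 8.5 + 0.7·(8.8 − 8.5) = 8.5 + 0.7·0.3 = 8.71.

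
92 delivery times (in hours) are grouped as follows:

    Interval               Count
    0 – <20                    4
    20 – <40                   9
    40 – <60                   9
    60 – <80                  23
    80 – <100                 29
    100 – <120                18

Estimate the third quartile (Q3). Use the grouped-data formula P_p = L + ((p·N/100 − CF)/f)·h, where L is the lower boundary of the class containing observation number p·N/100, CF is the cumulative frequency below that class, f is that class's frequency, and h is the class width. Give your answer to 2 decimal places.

96.55

N = 92; target position k = 75/100 · 92 = 69.
Cumulative frequencies: 4, 13, 22, 45, 74, 92.
Observation 69 falls in the class 80 – <100.
L = 80, CF = 45, f = 29, h = 20.
P75 = 80 + ((69 − 45)/29)·20 = 80 + 16.5517 = 96.5517.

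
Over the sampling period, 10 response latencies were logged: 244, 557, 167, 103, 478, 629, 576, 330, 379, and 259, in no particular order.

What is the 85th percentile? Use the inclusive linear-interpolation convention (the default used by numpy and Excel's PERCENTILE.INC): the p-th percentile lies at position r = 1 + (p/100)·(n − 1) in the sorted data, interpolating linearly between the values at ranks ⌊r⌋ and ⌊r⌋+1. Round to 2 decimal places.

Sorted: 103, 167, 244, 259, 330, 379, 478, 557, 576, 629.
n = 10.
r = 1 + (85/100)·(10 − 1) = 1 + 7.65 = 8.65.
Rank 8 is 557 and rank 9 is 576.
Interpolate: 557 + 0.65·(576 − 557) = 557 + 0.65·19 = 569.35.

569.35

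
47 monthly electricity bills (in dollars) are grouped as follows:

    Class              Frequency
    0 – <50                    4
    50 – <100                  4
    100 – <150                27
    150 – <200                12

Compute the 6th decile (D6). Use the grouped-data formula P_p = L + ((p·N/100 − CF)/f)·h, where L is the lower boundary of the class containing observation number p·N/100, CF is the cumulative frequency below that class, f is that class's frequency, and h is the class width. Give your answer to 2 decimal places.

137.41

N = 47; target position k = 60/100 · 47 = 28.2.
Cumulative frequencies: 4, 8, 35, 47.
Observation 28.2 falls in the class 100 – <150.
L = 100, CF = 8, f = 27, h = 50.
P60 = 100 + ((28.2 − 8)/27)·50 = 100 + 37.4074 = 137.407.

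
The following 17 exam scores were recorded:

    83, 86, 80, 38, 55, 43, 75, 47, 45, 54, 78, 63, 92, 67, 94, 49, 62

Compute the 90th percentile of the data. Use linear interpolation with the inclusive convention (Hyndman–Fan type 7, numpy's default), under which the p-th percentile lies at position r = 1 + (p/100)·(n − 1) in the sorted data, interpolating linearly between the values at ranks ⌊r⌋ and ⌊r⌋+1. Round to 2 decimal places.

88.40

Sorted: 38, 43, 45, 47, 49, 54, 55, 62, 63, 67, 75, 78, 80, 83, 86, 92, 94.
n = 17.
r = 1 + (90/100)·(17 − 1) = 1 + 14.4 = 15.4.
Rank 15 is 86 and rank 16 is 92.
Interpolate: 86 + 0.4·(92 − 86) = 86 + 0.4·6 = 88.4.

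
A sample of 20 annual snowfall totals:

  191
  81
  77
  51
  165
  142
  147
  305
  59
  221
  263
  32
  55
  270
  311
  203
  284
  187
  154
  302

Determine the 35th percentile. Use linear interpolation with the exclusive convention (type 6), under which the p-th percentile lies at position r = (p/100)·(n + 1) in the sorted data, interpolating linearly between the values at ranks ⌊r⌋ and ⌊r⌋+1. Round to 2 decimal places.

143.75

Sorted: 32, 51, 55, 59, 77, 81, 142, 147, 154, 165, 187, 191, 203, 221, 263, 270, 284, 302, 305, 311.
n = 20.
r = (35/100)·(20 + 1) = 7.35.
Rank 7 is 142 and rank 8 is 147.
Interpolate: 142 + 0.35·(147 − 142) = 142 + 0.35·5 = 143.75.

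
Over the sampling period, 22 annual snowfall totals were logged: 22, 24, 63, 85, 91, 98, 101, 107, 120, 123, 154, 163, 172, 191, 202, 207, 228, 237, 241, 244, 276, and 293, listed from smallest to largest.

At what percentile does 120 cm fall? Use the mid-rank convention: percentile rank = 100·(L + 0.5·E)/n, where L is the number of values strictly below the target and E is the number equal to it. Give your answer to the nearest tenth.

Count below 120: L = 8; count equal: E = 1; n = 22.
Percentile rank = 100·(8 + 0.5·1)/22 = 100·8.5/22 = 38.64.

38.6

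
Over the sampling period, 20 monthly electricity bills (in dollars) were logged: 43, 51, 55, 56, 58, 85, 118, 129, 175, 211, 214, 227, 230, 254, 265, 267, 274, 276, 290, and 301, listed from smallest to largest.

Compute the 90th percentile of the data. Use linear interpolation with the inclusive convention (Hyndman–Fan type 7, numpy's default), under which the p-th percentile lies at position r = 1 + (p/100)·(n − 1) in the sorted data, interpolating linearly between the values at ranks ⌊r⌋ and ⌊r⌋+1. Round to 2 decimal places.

277.40

n = 20.
r = 1 + (90/100)·(20 − 1) = 1 + 17.1 = 18.1.
Rank 18 is 276 and rank 19 is 290.
Interpolate: 276 + 0.1·(290 − 276) = 276 + 0.1·14 = 277.4.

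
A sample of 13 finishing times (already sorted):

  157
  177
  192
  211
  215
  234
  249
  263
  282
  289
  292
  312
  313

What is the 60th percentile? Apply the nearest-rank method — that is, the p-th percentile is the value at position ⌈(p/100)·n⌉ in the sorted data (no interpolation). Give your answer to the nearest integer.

n = 13.
Position = ⌈60/100 · 13⌉ = ⌈7.8⌉ = 8.
The value at rank 8 is 263.

263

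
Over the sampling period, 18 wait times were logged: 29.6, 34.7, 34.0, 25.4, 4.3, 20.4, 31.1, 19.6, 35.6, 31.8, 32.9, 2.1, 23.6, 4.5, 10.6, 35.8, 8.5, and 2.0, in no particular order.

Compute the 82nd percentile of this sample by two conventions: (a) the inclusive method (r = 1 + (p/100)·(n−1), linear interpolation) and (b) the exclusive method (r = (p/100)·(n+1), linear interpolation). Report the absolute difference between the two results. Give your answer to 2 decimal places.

Sorted: 2.0, 2.1, 4.3, 4.5, 8.5, 10.6, 19.6, 20.4, 23.6, 25.4, 29.6, 31.1, 31.8, 32.9, 34.0, 34.7, 35.6, 35.8.
n = 18.
(a) r = 14.94; between ranks 14 (32.9) and 15 (34.0): 33.934.
(b) r = 15.58; between ranks 15 (34.0) and 16 (34.7): 34.406.
|33.934 − 34.406| = 0.472.

0.47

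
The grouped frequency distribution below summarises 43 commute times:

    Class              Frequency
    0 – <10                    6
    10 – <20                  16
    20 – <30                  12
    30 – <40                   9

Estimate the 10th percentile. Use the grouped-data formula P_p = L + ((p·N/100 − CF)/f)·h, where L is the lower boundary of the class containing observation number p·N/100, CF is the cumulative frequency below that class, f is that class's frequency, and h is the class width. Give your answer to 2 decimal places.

N = 43; target position k = 10/100 · 43 = 4.3.
Cumulative frequencies: 6, 22, 34, 43.
Observation 4.3 falls in the class 0 – <10.
L = 0, CF = 0, f = 6, h = 10.
P10 = 0 + ((4.3 − 0)/6)·10 = 0 + 7.16667 = 7.16667.

7.17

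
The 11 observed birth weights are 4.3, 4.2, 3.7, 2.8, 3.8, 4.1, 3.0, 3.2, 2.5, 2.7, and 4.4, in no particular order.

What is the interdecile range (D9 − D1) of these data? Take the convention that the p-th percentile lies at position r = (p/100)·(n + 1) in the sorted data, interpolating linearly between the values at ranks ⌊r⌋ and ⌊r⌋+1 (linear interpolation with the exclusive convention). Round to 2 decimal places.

Sorted: 2.5, 2.7, 2.8, 3.0, 3.2, 3.7, 3.8, 4.1, 4.2, 4.3, 4.4.
n = 11.
P10: r = 1.2; ranks 1–2 are 2.5, 2.7; interpolating gives 2.54.
P90: r = 10.8; ranks 10–11 are 4.3, 4.4; interpolating gives 4.38.
Difference: 4.38 − 2.54 = 1.84.

1.84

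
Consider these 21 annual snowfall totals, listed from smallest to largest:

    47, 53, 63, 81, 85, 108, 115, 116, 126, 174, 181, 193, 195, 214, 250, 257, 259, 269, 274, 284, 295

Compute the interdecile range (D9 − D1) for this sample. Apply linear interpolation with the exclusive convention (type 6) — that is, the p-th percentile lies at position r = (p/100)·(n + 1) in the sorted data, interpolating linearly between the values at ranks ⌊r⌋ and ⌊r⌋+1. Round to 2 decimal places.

n = 21.
P10: r = 2.2; ranks 2–3 are 53, 63; interpolating gives 55.
P90: r = 19.8; ranks 19–20 are 274, 284; interpolating gives 282.
Difference: 282 − 55 = 227.

227.00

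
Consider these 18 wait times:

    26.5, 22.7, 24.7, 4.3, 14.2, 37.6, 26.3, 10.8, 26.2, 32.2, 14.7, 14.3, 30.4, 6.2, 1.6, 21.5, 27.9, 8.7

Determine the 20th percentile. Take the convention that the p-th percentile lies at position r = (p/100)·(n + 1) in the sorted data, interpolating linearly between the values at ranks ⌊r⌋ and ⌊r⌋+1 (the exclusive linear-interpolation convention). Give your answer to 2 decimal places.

Sorted: 1.6, 4.3, 6.2, 8.7, 10.8, 14.2, 14.3, 14.7, 21.5, 22.7, 24.7, 26.2, 26.3, 26.5, 27.9, 30.4, 32.2, 37.6.
n = 18.
r = (20/100)·(18 + 1) = 3.8.
Rank 3 is 6.2 and rank 4 is 8.7.
Interpolate: 6.2 + 0.8·(8.7 − 6.2) = 6.2 + 0.8·2.5 = 8.2.

8.20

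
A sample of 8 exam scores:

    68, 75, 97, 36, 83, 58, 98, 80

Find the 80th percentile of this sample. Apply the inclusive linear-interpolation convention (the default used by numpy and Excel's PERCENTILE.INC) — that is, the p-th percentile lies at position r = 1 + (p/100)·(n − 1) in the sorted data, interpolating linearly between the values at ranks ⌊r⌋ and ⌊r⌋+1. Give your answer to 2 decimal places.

Sorted: 36, 58, 68, 75, 80, 83, 97, 98.
n = 8.
r = 1 + (80/100)·(8 − 1) = 1 + 5.6 = 6.6.
Rank 6 is 83 and rank 7 is 97.
Interpolate: 83 + 0.6·(97 − 83) = 83 + 0.6·14 = 91.4.

91.40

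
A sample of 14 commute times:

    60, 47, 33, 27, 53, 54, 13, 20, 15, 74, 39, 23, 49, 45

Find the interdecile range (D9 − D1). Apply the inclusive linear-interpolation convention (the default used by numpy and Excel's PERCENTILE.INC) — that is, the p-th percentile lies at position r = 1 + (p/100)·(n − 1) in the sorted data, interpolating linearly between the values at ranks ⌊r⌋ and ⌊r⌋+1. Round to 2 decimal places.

Sorted: 13, 15, 20, 23, 27, 33, 39, 45, 47, 49, 53, 54, 60, 74.
n = 14.
P10: r = 2.3; ranks 2–3 are 15, 20; interpolating gives 16.5.
P90: r = 12.7; ranks 12–13 are 54, 60; interpolating gives 58.2.
Difference: 58.2 − 16.5 = 41.7.

41.70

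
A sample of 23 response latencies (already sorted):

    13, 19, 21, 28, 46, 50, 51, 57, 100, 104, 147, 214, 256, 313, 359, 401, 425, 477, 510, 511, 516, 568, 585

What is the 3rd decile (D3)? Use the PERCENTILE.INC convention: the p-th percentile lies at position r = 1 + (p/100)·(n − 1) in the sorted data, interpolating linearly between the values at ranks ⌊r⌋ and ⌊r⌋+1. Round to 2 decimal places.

n = 23.
r = 1 + (30/100)·(23 − 1) = 1 + 6.6 = 7.6.
Rank 7 is 51 and rank 8 is 57.
Interpolate: 51 + 0.6·(57 − 51) = 51 + 0.6·6 = 54.6.

54.60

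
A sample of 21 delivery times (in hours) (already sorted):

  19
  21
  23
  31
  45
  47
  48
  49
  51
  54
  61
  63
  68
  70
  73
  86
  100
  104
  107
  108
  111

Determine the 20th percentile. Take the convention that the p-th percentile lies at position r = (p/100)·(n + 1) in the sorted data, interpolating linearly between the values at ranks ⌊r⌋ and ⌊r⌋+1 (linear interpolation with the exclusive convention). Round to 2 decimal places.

n = 21.
r = (20/100)·(21 + 1) = 4.4.
Rank 4 is 31 and rank 5 is 45.
Interpolate: 31 + 0.4·(45 − 31) = 31 + 0.4·14 = 36.6.

36.60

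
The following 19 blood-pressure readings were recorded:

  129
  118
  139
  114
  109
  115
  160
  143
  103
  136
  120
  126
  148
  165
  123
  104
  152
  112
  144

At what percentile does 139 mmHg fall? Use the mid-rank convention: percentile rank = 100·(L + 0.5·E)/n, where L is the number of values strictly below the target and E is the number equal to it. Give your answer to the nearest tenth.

65.8

Sorted: 103, 104, 109, 112, 114, 115, 118, 120, 123, 126, 129, 136, 139, 143, 144, 148, 152, 160, 165.
Count below 139: L = 12; count equal: E = 1; n = 19.
Percentile rank = 100·(12 + 0.5·1)/19 = 100·12.5/19 = 65.79.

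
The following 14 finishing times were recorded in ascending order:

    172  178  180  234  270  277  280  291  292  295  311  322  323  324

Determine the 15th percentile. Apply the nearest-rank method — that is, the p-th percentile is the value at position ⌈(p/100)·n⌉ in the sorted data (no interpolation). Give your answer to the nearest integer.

n = 14.
Position = ⌈15/100 · 14⌉ = ⌈2.1⌉ = 3.
The value at rank 3 is 180.

180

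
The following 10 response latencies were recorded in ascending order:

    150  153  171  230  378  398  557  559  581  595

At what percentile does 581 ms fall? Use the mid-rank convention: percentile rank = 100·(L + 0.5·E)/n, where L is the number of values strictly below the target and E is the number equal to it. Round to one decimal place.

Count below 581: L = 8; count equal: E = 1; n = 10.
Percentile rank = 100·(8 + 0.5·1)/10 = 100·8.5/10 = 85.

85.0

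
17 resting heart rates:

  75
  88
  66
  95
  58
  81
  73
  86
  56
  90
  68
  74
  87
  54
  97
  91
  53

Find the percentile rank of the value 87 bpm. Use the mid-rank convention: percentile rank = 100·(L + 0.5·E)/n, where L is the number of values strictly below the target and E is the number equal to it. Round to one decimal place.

67.6

Sorted: 53, 54, 56, 58, 66, 68, 73, 74, 75, 81, 86, 87, 88, 90, 91, 95, 97.
Count below 87: L = 11; count equal: E = 1; n = 17.
Percentile rank = 100·(11 + 0.5·1)/17 = 100·11.5/17 = 67.65.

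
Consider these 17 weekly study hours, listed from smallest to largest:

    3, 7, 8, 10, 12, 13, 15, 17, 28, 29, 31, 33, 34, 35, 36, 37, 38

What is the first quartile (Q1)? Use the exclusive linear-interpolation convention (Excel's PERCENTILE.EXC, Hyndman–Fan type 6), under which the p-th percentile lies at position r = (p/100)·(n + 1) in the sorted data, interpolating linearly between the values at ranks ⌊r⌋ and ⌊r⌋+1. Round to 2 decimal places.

n = 17.
r = (25/100)·(17 + 1) = 4.5.
Rank 4 is 10 and rank 5 is 12.
Interpolate: 10 + 0.5·(12 − 10) = 10 + 0.5·2 = 11.

11.00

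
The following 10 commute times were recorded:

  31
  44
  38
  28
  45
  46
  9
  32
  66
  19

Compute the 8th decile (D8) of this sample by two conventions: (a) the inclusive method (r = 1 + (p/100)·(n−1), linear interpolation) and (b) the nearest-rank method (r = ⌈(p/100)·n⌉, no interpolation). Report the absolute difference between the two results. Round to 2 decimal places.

Sorted: 9, 19, 28, 31, 32, 38, 44, 45, 46, 66.
n = 10.
(a) r = 8.2; between ranks 8 (45) and 9 (46): 45.2.
(b) the nearest-rank method: rank 8 → 45.
|45.2 − 45| = 0.2.

0.20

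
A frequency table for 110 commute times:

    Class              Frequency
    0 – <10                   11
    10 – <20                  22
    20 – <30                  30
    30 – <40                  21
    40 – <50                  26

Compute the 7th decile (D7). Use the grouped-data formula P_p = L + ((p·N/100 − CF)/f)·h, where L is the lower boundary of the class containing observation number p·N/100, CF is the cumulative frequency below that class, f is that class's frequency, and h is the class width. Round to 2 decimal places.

36.67

N = 110; target position k = 70/100 · 110 = 77.
Cumulative frequencies: 11, 33, 63, 84, 110.
Observation 77 falls in the class 30 – <40.
L = 30, CF = 63, f = 21, h = 10.
P70 = 30 + ((77 − 63)/21)·10 = 30 + 6.66667 = 36.6667.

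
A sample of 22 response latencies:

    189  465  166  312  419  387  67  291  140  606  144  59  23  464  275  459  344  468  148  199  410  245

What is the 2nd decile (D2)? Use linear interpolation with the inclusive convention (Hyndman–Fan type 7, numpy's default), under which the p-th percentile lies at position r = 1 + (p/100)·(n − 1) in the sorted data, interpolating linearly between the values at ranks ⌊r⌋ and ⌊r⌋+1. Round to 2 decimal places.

Sorted: 23, 59, 67, 140, 144, 148, 166, 189, 199, 245, 275, 291, 312, 344, 387, 410, 419, 459, 464, 465, 468, 606.
n = 22.
r = 1 + (20/100)·(22 − 1) = 1 + 4.2 = 5.2.
Rank 5 is 144 and rank 6 is 148.
Interpolate: 144 + 0.2·(148 − 144) = 144 + 0.2·4 = 144.8.

144.80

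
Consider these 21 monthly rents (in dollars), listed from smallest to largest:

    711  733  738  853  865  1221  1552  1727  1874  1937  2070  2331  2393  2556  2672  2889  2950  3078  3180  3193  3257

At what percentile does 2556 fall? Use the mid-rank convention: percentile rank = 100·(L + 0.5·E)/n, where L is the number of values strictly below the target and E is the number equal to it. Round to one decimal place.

64.3

Count below 2556: L = 13; count equal: E = 1; n = 21.
Percentile rank = 100·(13 + 0.5·1)/21 = 100·13.5/21 = 64.29.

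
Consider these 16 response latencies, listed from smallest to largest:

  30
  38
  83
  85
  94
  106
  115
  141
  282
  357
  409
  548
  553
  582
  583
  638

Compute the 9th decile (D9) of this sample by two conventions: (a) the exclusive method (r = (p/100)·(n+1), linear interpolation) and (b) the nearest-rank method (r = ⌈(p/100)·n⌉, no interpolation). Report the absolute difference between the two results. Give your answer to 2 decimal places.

16.50

n = 16.
(a) r = 15.3; between ranks 15 (583) and 16 (638): 599.5.
(b) the nearest-rank method: rank 15 → 583.
|599.5 − 583| = 16.5.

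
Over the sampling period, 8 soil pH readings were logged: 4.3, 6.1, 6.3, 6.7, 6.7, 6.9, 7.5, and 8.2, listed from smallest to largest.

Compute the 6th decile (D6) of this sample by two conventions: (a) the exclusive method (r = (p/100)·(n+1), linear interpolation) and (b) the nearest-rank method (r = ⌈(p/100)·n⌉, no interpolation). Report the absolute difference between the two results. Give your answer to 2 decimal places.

n = 8.
(a) r = 5.4; between ranks 5 (6.7) and 6 (6.9): 6.78.
(b) the nearest-rank method: rank 5 → 6.7.
|6.78 − 6.7| = 0.08.

0.08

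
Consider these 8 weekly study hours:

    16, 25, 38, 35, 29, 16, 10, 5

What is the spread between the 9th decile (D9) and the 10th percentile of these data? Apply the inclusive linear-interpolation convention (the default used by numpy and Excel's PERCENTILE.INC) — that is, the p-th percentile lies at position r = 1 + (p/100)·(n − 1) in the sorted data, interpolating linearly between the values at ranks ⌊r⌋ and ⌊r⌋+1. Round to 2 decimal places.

Sorted: 5, 10, 16, 16, 25, 29, 35, 38.
n = 8.
P10: r = 1.7; ranks 1–2 are 5, 10; interpolating gives 8.5.
P90: r = 7.3; ranks 7–8 are 35, 38; interpolating gives 35.9.
Difference: 35.9 − 8.5 = 27.4.

27.40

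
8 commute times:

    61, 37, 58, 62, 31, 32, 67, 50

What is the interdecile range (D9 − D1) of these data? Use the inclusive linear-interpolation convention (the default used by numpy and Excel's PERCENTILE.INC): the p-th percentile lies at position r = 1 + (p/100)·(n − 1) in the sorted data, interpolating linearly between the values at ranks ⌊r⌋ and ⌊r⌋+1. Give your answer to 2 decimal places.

31.80

Sorted: 31, 32, 37, 50, 58, 61, 62, 67.
n = 8.
P10: r = 1.7; ranks 1–2 are 31, 32; interpolating gives 31.7.
P90: r = 7.3; ranks 7–8 are 62, 67; interpolating gives 63.5.
Difference: 63.5 − 31.7 = 31.8.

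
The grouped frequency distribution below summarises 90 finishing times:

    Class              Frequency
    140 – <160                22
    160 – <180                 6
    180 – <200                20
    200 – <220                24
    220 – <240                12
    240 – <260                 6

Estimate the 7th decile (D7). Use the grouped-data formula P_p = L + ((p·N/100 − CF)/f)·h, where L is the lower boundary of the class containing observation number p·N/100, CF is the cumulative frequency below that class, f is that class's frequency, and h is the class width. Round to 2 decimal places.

N = 90; target position k = 70/100 · 90 = 63.
Cumulative frequencies: 22, 28, 48, 72, 84, 90.
Observation 63 falls in the class 200 – <220.
L = 200, CF = 48, f = 24, h = 20.
P70 = 200 + ((63 − 48)/24)·20 = 200 + 12.5 = 212.5.

212.50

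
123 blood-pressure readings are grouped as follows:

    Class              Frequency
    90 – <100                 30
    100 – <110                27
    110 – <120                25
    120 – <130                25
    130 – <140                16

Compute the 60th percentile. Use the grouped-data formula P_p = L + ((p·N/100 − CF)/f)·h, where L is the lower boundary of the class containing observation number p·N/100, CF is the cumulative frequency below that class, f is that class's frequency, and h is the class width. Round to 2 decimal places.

116.72

N = 123; target position k = 60/100 · 123 = 73.8.
Cumulative frequencies: 30, 57, 82, 107, 123.
Observation 73.8 falls in the class 110 – <120.
L = 110, CF = 57, f = 25, h = 10.
P60 = 110 + ((73.8 − 57)/25)·10 = 110 + 6.72 = 116.72.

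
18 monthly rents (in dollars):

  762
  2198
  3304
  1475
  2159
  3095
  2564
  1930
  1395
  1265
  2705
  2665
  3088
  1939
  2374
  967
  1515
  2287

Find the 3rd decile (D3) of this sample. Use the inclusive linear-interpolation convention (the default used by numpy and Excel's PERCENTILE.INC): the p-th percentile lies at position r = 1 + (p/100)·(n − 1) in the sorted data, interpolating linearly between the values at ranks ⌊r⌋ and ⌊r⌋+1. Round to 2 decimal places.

1556.50

Sorted: 762, 967, 1265, 1395, 1475, 1515, 1930, 1939, 2159, 2198, 2287, 2374, 2564, 2665, 2705, 3088, 3095, 3304.
n = 18.
r = 1 + (30/100)·(18 − 1) = 1 + 5.1 = 6.1.
Rank 6 is 1515 and rank 7 is 1930.
Interpolate: 1515 + 0.1·(1930 − 1515) = 1515 + 0.1·415 = 1556.5.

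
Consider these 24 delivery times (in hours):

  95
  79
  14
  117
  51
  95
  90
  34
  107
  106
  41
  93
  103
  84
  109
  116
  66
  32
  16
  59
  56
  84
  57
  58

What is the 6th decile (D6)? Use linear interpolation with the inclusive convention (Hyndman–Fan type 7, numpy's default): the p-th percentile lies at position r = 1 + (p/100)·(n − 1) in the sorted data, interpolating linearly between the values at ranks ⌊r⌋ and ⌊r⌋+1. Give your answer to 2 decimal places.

88.80

Sorted: 14, 16, 32, 34, 41, 51, 56, 57, 58, 59, 66, 79, 84, 84, 90, 93, 95, 95, 103, 106, 107, 109, 116, 117.
n = 24.
r = 1 + (60/100)·(24 − 1) = 1 + 13.8 = 14.8.
Rank 14 is 84 and rank 15 is 90.
Interpolate: 84 + 0.8·(90 − 84) = 84 + 0.8·6 = 88.8.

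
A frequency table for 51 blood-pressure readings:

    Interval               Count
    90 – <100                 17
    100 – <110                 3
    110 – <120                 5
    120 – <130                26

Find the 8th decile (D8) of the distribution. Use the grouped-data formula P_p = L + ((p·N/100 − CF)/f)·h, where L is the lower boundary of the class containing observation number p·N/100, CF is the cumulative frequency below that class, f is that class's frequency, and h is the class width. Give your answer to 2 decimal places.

126.08

N = 51; target position k = 80/100 · 51 = 40.8.
Cumulative frequencies: 17, 20, 25, 51.
Observation 40.8 falls in the class 120 – <130.
L = 120, CF = 25, f = 26, h = 10.
P80 = 120 + ((40.8 − 25)/26)·10 = 120 + 6.07692 = 126.077.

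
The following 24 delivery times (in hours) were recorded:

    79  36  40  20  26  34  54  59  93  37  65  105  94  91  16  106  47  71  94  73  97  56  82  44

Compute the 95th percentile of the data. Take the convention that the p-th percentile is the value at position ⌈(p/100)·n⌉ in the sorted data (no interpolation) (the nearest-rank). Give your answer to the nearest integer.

105

Sorted: 16, 20, 26, 34, 36, 37, 40, 44, 47, 54, 56, 59, 65, 71, 73, 79, 82, 91, 93, 94, 94, 97, 105, 106.
n = 24.
Position = ⌈95/100 · 24⌉ = ⌈22.8⌉ = 23.
The value at rank 23 is 105.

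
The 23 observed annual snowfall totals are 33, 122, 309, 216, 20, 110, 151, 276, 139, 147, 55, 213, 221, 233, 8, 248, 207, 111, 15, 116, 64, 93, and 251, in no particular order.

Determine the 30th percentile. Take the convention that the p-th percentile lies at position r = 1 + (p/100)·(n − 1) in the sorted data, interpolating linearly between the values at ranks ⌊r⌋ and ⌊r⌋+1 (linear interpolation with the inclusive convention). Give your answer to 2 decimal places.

103.20

Sorted: 8, 15, 20, 33, 55, 64, 93, 110, 111, 116, 122, 139, 147, 151, 207, 213, 216, 221, 233, 248, 251, 276, 309.
n = 23.
r = 1 + (30/100)·(23 − 1) = 1 + 6.6 = 7.6.
Rank 7 is 93 and rank 8 is 110.
Interpolate: 93 + 0.6·(110 − 93) = 93 + 0.6·17 = 103.2.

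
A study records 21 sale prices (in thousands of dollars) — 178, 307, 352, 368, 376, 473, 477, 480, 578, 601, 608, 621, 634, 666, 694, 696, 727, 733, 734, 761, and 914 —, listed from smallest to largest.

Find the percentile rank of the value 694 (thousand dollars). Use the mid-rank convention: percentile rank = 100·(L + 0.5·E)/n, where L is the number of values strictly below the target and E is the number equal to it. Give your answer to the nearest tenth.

69.0

Count below 694: L = 14; count equal: E = 1; n = 21.
Percentile rank = 100·(14 + 0.5·1)/21 = 100·14.5/21 = 69.05.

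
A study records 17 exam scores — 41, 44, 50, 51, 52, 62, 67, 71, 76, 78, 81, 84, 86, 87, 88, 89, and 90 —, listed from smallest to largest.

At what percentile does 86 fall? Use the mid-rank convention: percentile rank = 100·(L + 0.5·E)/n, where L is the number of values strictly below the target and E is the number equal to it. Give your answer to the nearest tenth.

73.5

Count below 86: L = 12; count equal: E = 1; n = 17.
Percentile rank = 100·(12 + 0.5·1)/17 = 100·12.5/17 = 73.53.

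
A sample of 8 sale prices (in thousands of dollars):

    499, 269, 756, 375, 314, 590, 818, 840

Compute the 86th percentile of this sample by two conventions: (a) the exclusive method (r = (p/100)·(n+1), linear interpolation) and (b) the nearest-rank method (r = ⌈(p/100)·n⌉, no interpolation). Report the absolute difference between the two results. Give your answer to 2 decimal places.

16.28

Sorted: 269, 314, 375, 499, 590, 756, 818, 840.
n = 8.
(a) r = 7.74; between ranks 7 (818) and 8 (840): 834.28.
(b) the nearest-rank method: rank 7 → 818.
|834.28 − 818| = 16.28.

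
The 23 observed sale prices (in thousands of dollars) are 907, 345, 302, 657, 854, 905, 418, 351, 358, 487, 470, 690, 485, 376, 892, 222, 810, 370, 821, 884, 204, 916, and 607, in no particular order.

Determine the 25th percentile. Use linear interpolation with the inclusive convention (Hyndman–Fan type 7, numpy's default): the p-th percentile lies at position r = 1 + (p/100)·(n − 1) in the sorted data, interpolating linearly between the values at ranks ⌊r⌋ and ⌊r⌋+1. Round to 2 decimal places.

Sorted: 204, 222, 302, 345, 351, 358, 370, 376, 418, 470, 485, 487, 607, 657, 690, 810, 821, 854, 884, 892, 905, 907, 916.
n = 23.
r = 1 + (25/100)·(23 − 1) = 1 + 5.5 = 6.5.
Rank 6 is 358 and rank 7 is 370.
Interpolate: 358 + 0.5·(370 − 358) = 358 + 0.5·12 = 364.

364.00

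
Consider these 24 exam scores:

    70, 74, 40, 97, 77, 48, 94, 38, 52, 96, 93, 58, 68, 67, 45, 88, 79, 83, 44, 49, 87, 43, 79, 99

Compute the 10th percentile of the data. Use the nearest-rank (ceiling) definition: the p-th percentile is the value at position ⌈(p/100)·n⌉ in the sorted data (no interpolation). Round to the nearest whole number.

43

Sorted: 38, 40, 43, 44, 45, 48, 49, 52, 58, 67, 68, 70, 74, 77, 79, 79, 83, 87, 88, 93, 94, 96, 97, 99.
n = 24.
Position = ⌈10/100 · 24⌉ = ⌈2.4⌉ = 3.
The value at rank 3 is 43.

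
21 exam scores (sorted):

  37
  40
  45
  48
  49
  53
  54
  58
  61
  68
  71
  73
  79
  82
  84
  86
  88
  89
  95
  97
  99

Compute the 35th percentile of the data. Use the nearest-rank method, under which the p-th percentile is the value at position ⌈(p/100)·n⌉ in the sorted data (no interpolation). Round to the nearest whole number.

58

n = 21.
Position = ⌈35/100 · 21⌉ = ⌈7.35⌉ = 8.
The value at rank 8 is 58.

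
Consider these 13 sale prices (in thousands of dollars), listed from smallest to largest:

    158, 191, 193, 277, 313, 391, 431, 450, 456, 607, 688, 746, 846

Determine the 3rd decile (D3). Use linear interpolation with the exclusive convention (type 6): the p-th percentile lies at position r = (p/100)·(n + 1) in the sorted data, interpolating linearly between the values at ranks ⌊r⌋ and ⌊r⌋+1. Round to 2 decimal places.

n = 13.
r = (30/100)·(13 + 1) = 4.2.
Rank 4 is 277 and rank 5 is 313.
Interpolate: 277 + 0.2·(313 − 277) = 277 + 0.2·36 = 284.2.

284.20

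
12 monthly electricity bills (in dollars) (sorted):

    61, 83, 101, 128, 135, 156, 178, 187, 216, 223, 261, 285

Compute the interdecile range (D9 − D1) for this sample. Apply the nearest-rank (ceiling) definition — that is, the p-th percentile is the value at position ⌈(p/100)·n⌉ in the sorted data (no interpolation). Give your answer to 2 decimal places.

n = 12.
P10: rank ⌈10/100·12⌉ = 2 → 83.
P90: rank ⌈90/100·12⌉ = 11 → 261.
Difference: 261 − 83 = 178.

178.00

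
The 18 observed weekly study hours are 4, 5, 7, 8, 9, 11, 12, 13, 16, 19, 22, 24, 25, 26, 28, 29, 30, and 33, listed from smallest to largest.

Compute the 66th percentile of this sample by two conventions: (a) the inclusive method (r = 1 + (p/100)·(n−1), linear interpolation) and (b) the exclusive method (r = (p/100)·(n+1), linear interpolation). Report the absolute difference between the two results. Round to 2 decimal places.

0.32

n = 18.
(a) r = 12.22; between ranks 12 (24) and 13 (25): 24.22.
(b) r = 12.54; between ranks 12 (24) and 13 (25): 24.54.
|24.22 − 24.54| = 0.32.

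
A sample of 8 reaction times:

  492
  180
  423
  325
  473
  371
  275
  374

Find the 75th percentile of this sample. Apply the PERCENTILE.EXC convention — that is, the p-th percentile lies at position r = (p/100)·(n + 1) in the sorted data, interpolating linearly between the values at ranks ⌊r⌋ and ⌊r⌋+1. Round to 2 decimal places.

Sorted: 180, 275, 325, 371, 374, 423, 473, 492.
n = 8.
r = (75/100)·(8 + 1) = 6.75.
Rank 6 is 423 and rank 7 is 473.
Interpolate: 423 + 0.75·(473 − 423) = 423 + 0.75·50 = 460.5.

460.50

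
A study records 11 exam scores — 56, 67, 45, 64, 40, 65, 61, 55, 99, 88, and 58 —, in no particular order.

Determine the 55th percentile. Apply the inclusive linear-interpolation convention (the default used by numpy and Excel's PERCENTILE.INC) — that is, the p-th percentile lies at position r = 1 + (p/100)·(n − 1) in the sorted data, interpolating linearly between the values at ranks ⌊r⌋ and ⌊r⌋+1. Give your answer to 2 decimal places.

62.50

Sorted: 40, 45, 55, 56, 58, 61, 64, 65, 67, 88, 99.
n = 11.
r = 1 + (55/100)·(11 − 1) = 1 + 5.5 = 6.5.
Rank 6 is 61 and rank 7 is 64.
Interpolate: 61 + 0.5·(64 − 61) = 61 + 0.5·3 = 62.5.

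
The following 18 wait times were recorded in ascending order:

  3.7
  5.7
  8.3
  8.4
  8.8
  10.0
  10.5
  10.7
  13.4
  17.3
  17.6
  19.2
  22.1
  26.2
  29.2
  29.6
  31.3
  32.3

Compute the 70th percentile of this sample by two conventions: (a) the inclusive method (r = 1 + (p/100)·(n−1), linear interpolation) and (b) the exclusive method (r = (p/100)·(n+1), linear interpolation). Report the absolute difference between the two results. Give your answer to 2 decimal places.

n = 18.
(a) r = 12.9; between ranks 12 (19.2) and 13 (22.1): 21.81.
(b) r = 13.3; between ranks 13 (22.1) and 14 (26.2): 23.33.
|21.81 − 23.33| = 1.52.

1.52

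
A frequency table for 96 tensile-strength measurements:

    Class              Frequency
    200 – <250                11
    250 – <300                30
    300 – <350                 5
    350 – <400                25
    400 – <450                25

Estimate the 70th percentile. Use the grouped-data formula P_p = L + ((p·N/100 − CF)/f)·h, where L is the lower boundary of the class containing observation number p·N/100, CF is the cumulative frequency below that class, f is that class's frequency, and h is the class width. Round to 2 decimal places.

392.40

N = 96; target position k = 70/100 · 96 = 67.2.
Cumulative frequencies: 11, 41, 46, 71, 96.
Observation 67.2 falls in the class 350 – <400.
L = 350, CF = 46, f = 25, h = 50.
P70 = 350 + ((67.2 − 46)/25)·50 = 350 + 42.4 = 392.4.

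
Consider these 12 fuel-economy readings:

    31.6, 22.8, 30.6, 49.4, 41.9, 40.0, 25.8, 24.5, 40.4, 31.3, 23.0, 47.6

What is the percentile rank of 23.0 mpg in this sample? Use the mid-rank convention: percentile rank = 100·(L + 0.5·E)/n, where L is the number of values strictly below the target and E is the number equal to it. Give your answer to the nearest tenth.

12.5

Sorted: 22.8, 23.0, 24.5, 25.8, 30.6, 31.3, 31.6, 40.0, 40.4, 41.9, 47.6, 49.4.
Count below 23.0: L = 1; count equal: E = 1; n = 12.
Percentile rank = 100·(1 + 0.5·1)/12 = 100·1.5/12 = 12.5.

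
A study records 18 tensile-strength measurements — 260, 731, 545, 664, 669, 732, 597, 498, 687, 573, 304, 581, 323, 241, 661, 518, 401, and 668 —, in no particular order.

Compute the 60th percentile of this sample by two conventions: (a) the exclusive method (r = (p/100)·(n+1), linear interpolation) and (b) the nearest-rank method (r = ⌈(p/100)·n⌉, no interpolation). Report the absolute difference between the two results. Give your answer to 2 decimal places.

Sorted: 241, 260, 304, 323, 401, 498, 518, 545, 573, 581, 597, 661, 664, 668, 669, 687, 731, 732.
n = 18.
(a) r = 11.4; between ranks 11 (597) and 12 (661): 622.6.
(b) the nearest-rank method: rank 11 → 597.
|622.6 − 597| = 25.6.

25.60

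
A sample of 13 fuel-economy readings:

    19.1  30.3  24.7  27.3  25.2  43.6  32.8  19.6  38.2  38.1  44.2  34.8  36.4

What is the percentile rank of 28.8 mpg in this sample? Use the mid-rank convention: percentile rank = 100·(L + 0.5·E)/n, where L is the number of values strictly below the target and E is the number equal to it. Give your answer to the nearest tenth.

Sorted: 19.1, 19.6, 24.7, 25.2, 27.3, 30.3, 32.8, 34.8, 36.4, 38.1, 38.2, 43.6, 44.2.
Count below 28.8: L = 5; count equal: E = 0; n = 13.
Percentile rank = 100·(5 + 0.5·0)/13 = 100·5/13 = 38.46.

38.5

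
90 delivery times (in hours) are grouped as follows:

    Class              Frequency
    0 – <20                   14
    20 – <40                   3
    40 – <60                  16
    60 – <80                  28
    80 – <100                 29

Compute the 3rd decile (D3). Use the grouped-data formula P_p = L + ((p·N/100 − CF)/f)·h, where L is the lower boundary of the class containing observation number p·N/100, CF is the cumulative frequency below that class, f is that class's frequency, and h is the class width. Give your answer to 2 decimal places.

N = 90; target position k = 30/100 · 90 = 27.
Cumulative frequencies: 14, 17, 33, 61, 90.
Observation 27 falls in the class 40 – <60.
L = 40, CF = 17, f = 16, h = 20.
P30 = 40 + ((27 − 17)/16)·20 = 40 + 12.5 = 52.5.

52.50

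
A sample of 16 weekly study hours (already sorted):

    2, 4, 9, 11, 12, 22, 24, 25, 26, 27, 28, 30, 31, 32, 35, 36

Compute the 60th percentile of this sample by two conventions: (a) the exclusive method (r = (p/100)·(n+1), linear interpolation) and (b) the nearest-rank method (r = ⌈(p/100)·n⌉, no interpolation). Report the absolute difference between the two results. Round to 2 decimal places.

0.20

n = 16.
(a) r = 10.2; between ranks 10 (27) and 11 (28): 27.2.
(b) the nearest-rank method: rank 10 → 27.
|27.2 − 27| = 0.2.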